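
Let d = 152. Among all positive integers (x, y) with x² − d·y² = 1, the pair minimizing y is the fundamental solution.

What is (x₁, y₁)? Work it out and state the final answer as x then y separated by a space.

d=152: √d = [12; 3,24] (ℓ=2, even), read p_1/q_1
step 0: (12, 1)  from 12·(1,0) + (0,1)
step 1: (37, 3)  from 3·(12,1) + (1,0)
→ (37, 3).  Check: 37²=1369, 152·3²=1368, difference 1.

37 3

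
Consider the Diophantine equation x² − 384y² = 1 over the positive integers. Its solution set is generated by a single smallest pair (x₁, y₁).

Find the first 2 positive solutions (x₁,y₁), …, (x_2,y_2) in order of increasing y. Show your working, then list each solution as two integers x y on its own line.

4801 245
46099201 2352490

√384 → a₀=19, period (1,1,2,9,2,1,1,38); ℓ=8 even so k=7
k=0  a_k=19  p_k/q_k = 19/1
…
k=3  a_k=2  p_k/q_k = 98/5
…
k=6  a_k=1  p_k/q_k = 2861/146
k=7  a_k=1  p_k/q_k = 4801/245
→ (4801, 245).  Check: 4801²=23049601, 384·245²=23049600, difference 1.
(x_2, y_2) = (4801·4801 + 384·245·245, 4801·245 + 245·4801) = (46099201, 2352490)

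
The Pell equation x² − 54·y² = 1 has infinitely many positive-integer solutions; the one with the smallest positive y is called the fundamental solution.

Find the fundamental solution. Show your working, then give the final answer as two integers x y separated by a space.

485 66

[7; 2,1,6,1,2,14] for √54; ℓ=6 ⇒ convergent index 5
k=0  a_k=7  p_k/q_k = 7/1
…
k=2  a_k=1  p_k/q_k = 22/3
…
k=4  a_k=1  p_k/q_k = 169/23
k=5  a_k=2  p_k/q_k = 485/66
(x₁, y₁) = (485, 66);  485² − 54·66² = 1 ✓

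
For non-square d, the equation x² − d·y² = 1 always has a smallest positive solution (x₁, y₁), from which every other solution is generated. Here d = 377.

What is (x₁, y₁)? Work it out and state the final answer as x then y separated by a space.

233 12

√377 → a₀=19, period (2,2,2,38); ℓ=4 even so k=3
step 0: (19, 1)  from 19·(1,0) + (0,1)
step 1: (39, 2)  from 2·(19,1) + (1,0)
step 2: (97, 5)  from 2·(39,2) + (19,1)
step 3: (233, 12)  from 2·(97,5) + (39,2)
(x₁, y₁) = (233, 12);  233² − 377·12² = 1 ✓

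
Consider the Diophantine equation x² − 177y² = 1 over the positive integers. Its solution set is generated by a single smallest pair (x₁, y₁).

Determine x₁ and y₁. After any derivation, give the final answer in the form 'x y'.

62423 4692

√177 → a₀=13, period (3,3,2,8,2,3,3,26); ℓ=8 even so k=7
step 0: (13, 1)  from 13·(1,0) + (0,1)
…
step 3: (306, 23)  from 2·(133,10) + (40,3)
step 4: (2581, 194)  from 8·(306,23) + (133,10)
…
step 6: (18985, 1427)  from 3·(5468,411) + (2581,194)
step 7: (62423, 4692)  from 3·(18985,1427) + (5468,411)
→ (62423, 4692).  Check: 62423²=3896630929, 177·4692²=3896630928, difference 1.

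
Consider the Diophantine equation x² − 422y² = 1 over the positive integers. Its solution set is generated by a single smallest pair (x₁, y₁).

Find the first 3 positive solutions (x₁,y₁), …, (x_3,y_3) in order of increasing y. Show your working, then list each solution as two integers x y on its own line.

7022501 341850
98631040590001 4801283933700
1385273162348638202501 67434042451384025550

√422 → a₀=20, period (1,1,5,2,1,…,1,1,40); ℓ=14 even so k=13
k=0  a_k=20  p_k/q_k = 20/1
…
k=3  a_k=5  p_k/q_k = 226/11
…
k=6  a_k=3  p_k/q_k = 2650/129
…
k=9  a_k=1  p_k/q_k = 217526/10589
…
k=12  a_k=1  p_k/q_k = 3810680/185501
k=13  a_k=1  p_k/q_k = 7022501/341850
fundamental: x₁=7022501, y₁=341850  (since 49315520295001 − 422·116861422500 = 1)
k=2:  x_2 = 7022501·7022501+422·341850·341850 = 98631040590001,  y_2 = 7022501·341850+341850·7022501 = 4801283933700
k=3:  x_3 = 7022501·98631040590001+422·341850·4801283933700 = 1385273162348638202501,  y_3 = 7022501·4801283933700+341850·98631040590001 = 67434042451384025550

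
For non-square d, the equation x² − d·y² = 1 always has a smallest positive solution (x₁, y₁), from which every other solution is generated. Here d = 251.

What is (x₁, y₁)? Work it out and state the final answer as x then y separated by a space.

3674890 231957

d=251: √d = [15; 1,5,2,1,2,…,5,1,30] (ℓ=14, even), read p_13/q_13
a_0=15:  p_0=15·1+0=15,  q_0=15·0+1=1
…
a_3=2:  p_3=2·95+16=206,  q_3=2·6+1=13
a_4=1:  p_4=1·206+95=301,  q_4=1·13+6=19
…
a_6=2:  p_6=2·808+301=1917,  q_6=2·51+19=121
…
a_8=2:  p_8=2·29563+1917=61043,  q_8=2·1866+121=3853
…
a_12=5:  p_12=5·577033+212692=3097857,  q_12=5·36422+13425=195535
a_13=1:  p_13=1·3097857+577033=3674890,  q_13=1·195535+36422=231957
fundamental: x₁=3674890, y₁=231957  (since 13504816512100 − 251·53804049849 = 1)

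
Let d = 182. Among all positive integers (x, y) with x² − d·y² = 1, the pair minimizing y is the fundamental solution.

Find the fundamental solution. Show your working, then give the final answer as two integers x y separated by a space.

27 2

√182 → a₀=13, period (2,26); ℓ=2 even so k=1
k=0  a_k=13  p_k/q_k = 13/1
k=1  a_k=2  p_k/q_k = 27/2
fundamental: x₁=27, y₁=2  (since 729 − 182·4 = 1)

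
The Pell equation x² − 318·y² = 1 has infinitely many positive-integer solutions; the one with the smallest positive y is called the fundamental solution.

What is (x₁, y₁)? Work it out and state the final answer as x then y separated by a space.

107 6

√318 → a₀=17, period (1,4,1,34); ℓ=4 even so k=3
i=0: a=17 ⇒ p=17, q=1
i=1: a=1 ⇒ p=18, q=1
i=2: a=4 ⇒ p=89, q=5
i=3: a=1 ⇒ p=107, q=6
fundamental: x₁=107, y₁=6  (since 11449 − 318·36 = 1)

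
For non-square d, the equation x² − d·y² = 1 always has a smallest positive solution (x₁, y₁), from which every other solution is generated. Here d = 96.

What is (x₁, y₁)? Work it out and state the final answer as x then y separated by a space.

49 5

d=96: √d = [9; 1,3,1,18] (ℓ=4, even), read p_3/q_3
i=0: a=9 ⇒ p=9, q=1
…
i=2: a=3 ⇒ p=39, q=4
i=3: a=1 ⇒ p=49, q=5
(x₁, y₁) = (49, 5);  49² − 96·5² = 1 ✓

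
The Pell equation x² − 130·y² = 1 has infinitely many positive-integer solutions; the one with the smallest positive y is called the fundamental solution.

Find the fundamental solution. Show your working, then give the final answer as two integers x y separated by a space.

√130 = [11; 2,2,22, …], period ℓ=3 (odd) → k=5
step 0: (11, 1)  from 11·(1,0) + (0,1)
step 1: (23, 2)  from 2·(11,1) + (1,0)
…
step 4: (2611, 229)  from 2·(1277,112) + (57,5)
step 5: (6499, 570)  from 2·(2611,229) + (1277,112)
(x₁, y₁) = (6499, 570);  6499² − 130·570² = 1 ✓

6499 570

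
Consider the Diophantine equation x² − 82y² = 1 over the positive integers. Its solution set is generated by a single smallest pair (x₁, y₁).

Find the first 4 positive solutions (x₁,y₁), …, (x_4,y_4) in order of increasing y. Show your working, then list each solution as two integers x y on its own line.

163 18
53137 5868
17322499 1912950
5647081537 623615832

d=82: √d = [9; 18] (ℓ=1, odd), read p_1/q_1
i=0: a=9 ⇒ p=9, q=1
i=1: a=18 ⇒ p=163, q=18
fundamental: x₁=163, y₁=18  (since 26569 − 82·324 = 1)
n=2: (163,18)∘(163,18) = (163·163+82·18·18, 163·18+18·163) = (53137,5868)
n=3: (53137,5868)∘(163,18) = (163·53137+82·18·5868, 163·5868+18·53137) = (17322499,1912950)
n=4: (17322499,1912950)∘(163,18) = (163·17322499+82·18·1912950, 163·1912950+18·17322499) = (5647081537,623615832)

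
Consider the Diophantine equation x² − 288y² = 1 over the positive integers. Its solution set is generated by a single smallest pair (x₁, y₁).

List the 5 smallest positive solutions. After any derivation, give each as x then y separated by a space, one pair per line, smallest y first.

17 1
577 34
19601 1155
665857 39236
22619537 1332869

[16; 1,32] for √288; ℓ=2 ⇒ convergent index 1
a_0=16:  p_0=16·1+0=16,  q_0=16·0+1=1
a_1=1:  p_1=1·16+1=17,  q_1=1·1+0=1
(x₁, y₁) = (17, 1);  17² − 288·1² = 1 ✓
(x_2, y_2) = (17·17 + 288·1·1, 17·1 + 1·17) = (577, 34)
(x_3, y_3) = (17·577 + 288·1·34, 17·34 + 1·577) = (19601, 1155)
(x_4, y_4) = (17·19601 + 288·1·1155, 17·1155 + 1·19601) = (665857, 39236)
(x_5, y_5) = (17·665857 + 288·1·39236, 17·39236 + 1·665857) = (22619537, 1332869)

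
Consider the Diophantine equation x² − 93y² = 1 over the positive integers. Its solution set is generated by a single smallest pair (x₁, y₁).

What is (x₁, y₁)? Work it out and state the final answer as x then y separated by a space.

12151 1260

[9; 1,1,1,4,6,4,1,1,1,18] for √93; ℓ=10 ⇒ convergent index 9
i=0: a=9 ⇒ p=9, q=1
…
i=4: a=4 ⇒ p=135, q=14
i=5: a=6 ⇒ p=839, q=87
…
i=7: a=1 ⇒ p=4330, q=449
i=8: a=1 ⇒ p=7821, q=811
i=9: a=1 ⇒ p=12151, q=1260
(x₁, y₁) = (12151, 1260);  12151² − 93·1260² = 1 ✓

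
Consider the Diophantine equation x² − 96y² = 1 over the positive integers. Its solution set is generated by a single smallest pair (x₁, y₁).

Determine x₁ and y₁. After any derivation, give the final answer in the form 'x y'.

49 5

[9; 1,3,1,18] for √96; ℓ=4 ⇒ convergent index 3
i=0: a=9 ⇒ p=9, q=1
i=1: a=1 ⇒ p=10, q=1
i=2: a=3 ⇒ p=39, q=4
i=3: a=1 ⇒ p=49, q=5
fundamental: x₁=49, y₁=5  (since 2401 − 96·25 = 1)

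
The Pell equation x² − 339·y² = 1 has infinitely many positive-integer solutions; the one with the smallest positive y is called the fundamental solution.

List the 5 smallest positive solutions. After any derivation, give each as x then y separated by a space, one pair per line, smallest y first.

97970 5321
19196241799 1042596740
3761311617998090 204286405230279
736991398411349512801 40027878239778270520
144406094600958511920229850 7843062462097867920458521

√339 = [18; 2,2,2,1,17,1,2,2,2,36, …], period ℓ=10 (even) → k=9
i=0: a=18 ⇒ p=18, q=1
i=1: a=2 ⇒ p=37, q=2
i=2: a=2 ⇒ p=92, q=5
i=3: a=2 ⇒ p=221, q=12
…
i=5: a=17 ⇒ p=5542, q=301
…
i=7: a=2 ⇒ p=17252, q=937
i=8: a=2 ⇒ p=40359, q=2192
i=9: a=2 ⇒ p=97970, q=5321
→ (97970, 5321).  Check: 97970²=9598120900, 339·5321²=9598120899, difference 1.
n=2: (97970,5321)∘(97970,5321) = (97970·97970+339·5321·5321, 97970·5321+5321·97970) = (19196241799,1042596740)
n=3: (19196241799,1042596740)∘(97970,5321) = (97970·19196241799+339·5321·1042596740, 97970·1042596740+5321·19196241799) = (3761311617998090,204286405230279)
n=4: (3761311617998090,204286405230279)∘(97970,5321) = (97970·3761311617998090+339·5321·204286405230279, 97970·204286405230279+5321·3761311617998090) = (736991398411349512801,40027878239778270520)
n=5: (736991398411349512801,40027878239778270520)∘(97970,5321) = (97970·736991398411349512801+339·5321·40027878239778270520, 97970·40027878239778270520+5321·736991398411349512801) = (144406094600958511920229850,7843062462097867920458521)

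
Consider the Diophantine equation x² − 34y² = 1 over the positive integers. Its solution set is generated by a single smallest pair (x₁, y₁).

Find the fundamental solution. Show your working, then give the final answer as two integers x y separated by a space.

35 6

√34 = [5; 1,4,1,10, …], period ℓ=4 (even) → k=3
i=0: a=5 ⇒ p=5, q=1
…
i=2: a=4 ⇒ p=29, q=5
i=3: a=1 ⇒ p=35, q=6
fundamental: x₁=35, y₁=6  (since 1225 − 34·36 = 1)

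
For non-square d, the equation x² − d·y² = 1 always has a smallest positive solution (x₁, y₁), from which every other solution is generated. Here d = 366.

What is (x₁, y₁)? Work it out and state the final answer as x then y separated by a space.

√366 → a₀=19, period (7,1,1,1,2,12,2,1,1,1,7,38); ℓ=12 even so k=11
k=0  a_k=19  p_k/q_k = 19/1
k=1  a_k=7  p_k/q_k = 134/7
k=2  a_k=1  p_k/q_k = 153/8
…
k=5  a_k=2  p_k/q_k = 1167/61
…
k=7  a_k=2  p_k/q_k = 30055/1571
…
k=9  a_k=1  p_k/q_k = 74554/3897
k=10  a_k=1  p_k/q_k = 119053/6223
k=11  a_k=7  p_k/q_k = 907925/47458
→ (907925, 47458).  Check: 907925²=824327805625, 366·47458²=824327805624, difference 1.

907925 47458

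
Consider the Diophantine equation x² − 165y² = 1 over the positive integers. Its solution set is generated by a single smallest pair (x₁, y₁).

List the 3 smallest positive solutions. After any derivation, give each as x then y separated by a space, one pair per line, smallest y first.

1079 84
2328481 181272
5024860919 391184892

[12; 1,5,2,5,1,24] for √165; ℓ=6 ⇒ convergent index 5
step 0: (12, 1)  from 12·(1,0) + (0,1)
step 1: (13, 1)  from 1·(12,1) + (1,0)
step 2: (77, 6)  from 5·(13,1) + (12,1)
…
step 4: (912, 71)  from 5·(167,13) + (77,6)
step 5: (1079, 84)  from 1·(912,71) + (167,13)
(x₁, y₁) = (1079, 84);  1079² − 165·84² = 1 ✓
k=2:  x_2 = 1079·1079+165·84·84 = 2328481,  y_2 = 1079·84+84·1079 = 181272
k=3:  x_3 = 1079·2328481+165·84·181272 = 5024860919,  y_3 = 1079·181272+84·2328481 = 391184892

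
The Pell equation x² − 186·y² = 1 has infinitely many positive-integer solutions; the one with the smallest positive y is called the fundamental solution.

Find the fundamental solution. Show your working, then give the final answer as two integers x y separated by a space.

7501 550

[13; 1,1,1,3,4,3,1,1,1,26] for √186; ℓ=10 ⇒ convergent index 9
k=0  a_k=13  p_k/q_k = 13/1
k=1  a_k=1  p_k/q_k = 14/1
k=2  a_k=1  p_k/q_k = 27/2
…
k=5  a_k=4  p_k/q_k = 641/47
…
k=7  a_k=1  p_k/q_k = 2714/199
k=8  a_k=1  p_k/q_k = 4787/351
k=9  a_k=1  p_k/q_k = 7501/550
fundamental: x₁=7501, y₁=550  (since 56265001 − 186·302500 = 1)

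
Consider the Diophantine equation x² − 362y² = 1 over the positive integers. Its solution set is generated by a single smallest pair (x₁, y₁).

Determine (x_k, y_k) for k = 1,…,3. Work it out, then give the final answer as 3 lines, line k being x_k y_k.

723 38
1045457 54948
1511730099 79454770

√362 = [19; 38, …], period ℓ=1 (odd) → k=1
k=0  a_k=19  p_k/q_k = 19/1
k=1  a_k=38  p_k/q_k = 723/38
fundamental: x₁=723, y₁=38  (since 522729 − 362·1444 = 1)
k=2:  x_2 = 723·723+362·38·38 = 1045457,  y_2 = 723·38+38·723 = 54948
k=3:  x_3 = 723·1045457+362·38·54948 = 1511730099,  y_3 = 723·54948+38·1045457 = 79454770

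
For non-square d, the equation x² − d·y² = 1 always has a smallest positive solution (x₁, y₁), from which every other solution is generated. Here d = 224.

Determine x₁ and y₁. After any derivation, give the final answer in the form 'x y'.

15 1

√224 = [14; 1,28, …], period ℓ=2 (even) → k=1
a_0=14:  p_0=14·1+0=14,  q_0=14·0+1=1
a_1=1:  p_1=1·14+1=15,  q_1=1·1+0=1
→ (15, 1).  Check: 15²=225, 224·1²=224, difference 1.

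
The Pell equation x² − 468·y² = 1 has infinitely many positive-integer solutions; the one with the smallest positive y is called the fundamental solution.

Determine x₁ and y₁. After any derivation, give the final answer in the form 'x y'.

649 30

√468 → a₀=21, period (1,1,1,2,1,1,1,42); ℓ=8 even so k=7
k=0  a_k=21  p_k/q_k = 21/1
…
k=2  a_k=1  p_k/q_k = 43/2
…
k=6  a_k=1  p_k/q_k = 411/19
k=7  a_k=1  p_k/q_k = 649/30
(x₁, y₁) = (649, 30);  649² − 468·30² = 1 ✓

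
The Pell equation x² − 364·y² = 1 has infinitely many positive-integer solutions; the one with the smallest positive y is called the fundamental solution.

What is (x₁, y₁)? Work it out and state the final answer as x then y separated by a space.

√364 → a₀=19, period (12,1,2,3,1,8,1,3,2,1,12,38); ℓ=12 even so k=11
a_0=19:  p_0=19·1+0=19,  q_0=19·0+1=1
…
a_6=8:  p_6=8·3148+2423=27607,  q_6=8·165+127=1447
…
a_8=3:  p_8=3·30755+27607=119872,  q_8=3·1612+1447=6283
a_9=2:  p_9=2·119872+30755=270499,  q_9=2·6283+1612=14178
a_10=1:  p_10=1·270499+119872=390371,  q_10=1·14178+6283=20461
a_11=12:  p_11=12·390371+270499=4954951,  q_11=12·20461+14178=259710
→ (4954951, 259710).  Check: 4954951²=24551539412401, 364·259710²=24551539412400, difference 1.

4954951 259710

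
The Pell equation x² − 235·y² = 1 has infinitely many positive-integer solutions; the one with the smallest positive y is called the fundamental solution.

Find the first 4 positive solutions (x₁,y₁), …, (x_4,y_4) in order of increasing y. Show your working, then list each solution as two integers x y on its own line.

46 3
4231 276
389206 25389
35802721 2335512

√235 = [15; 3,30, …], period ℓ=2 (even) → k=1
step 0: (15, 1)  from 15·(1,0) + (0,1)
step 1: (46, 3)  from 3·(15,1) + (1,0)
(x₁, y₁) = (46, 3);  46² − 235·3² = 1 ✓
k=2:  x_2 = 46·46+235·3·3 = 4231,  y_2 = 46·3+3·46 = 276
k=3:  x_3 = 46·4231+235·3·276 = 389206,  y_3 = 46·276+3·4231 = 25389
k=4:  x_4 = 46·389206+235·3·25389 = 35802721,  y_4 = 46·25389+3·389206 = 2335512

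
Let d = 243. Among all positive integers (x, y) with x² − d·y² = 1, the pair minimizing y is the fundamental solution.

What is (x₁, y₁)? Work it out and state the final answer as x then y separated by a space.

70226 4505

d=243: √d = [15; 1,1,2,3,15,3,2,1,1,30] (ℓ=10, even), read p_9/q_9
a_0=15:  p_0=15·1+0=15,  q_0=15·0+1=1
a_1=1:  p_1=1·15+1=16,  q_1=1·1+0=1
…
a_5=15:  p_5=15·265+78=4053,  q_5=15·17+5=260
a_6=3:  p_6=3·4053+265=12424,  q_6=3·260+17=797
a_7=2:  p_7=2·12424+4053=28901,  q_7=2·797+260=1854
a_8=1:  p_8=1·28901+12424=41325,  q_8=1·1854+797=2651
a_9=1:  p_9=1·41325+28901=70226,  q_9=1·2651+1854=4505
→ (70226, 4505).  Check: 70226²=4931691076, 243·4505²=4931691075, difference 1.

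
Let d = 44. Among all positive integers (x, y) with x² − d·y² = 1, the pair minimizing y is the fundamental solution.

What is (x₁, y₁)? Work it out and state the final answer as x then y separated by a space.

199 30

√44 → a₀=6, period (1,1,1,2,1,1,1,12); ℓ=8 even so k=7
step 0: (6, 1)  from 6·(1,0) + (0,1)
…
step 2: (13, 2)  from 1·(7,1) + (6,1)
step 3: (20, 3)  from 1·(13,2) + (7,1)
step 4: (53, 8)  from 2·(20,3) + (13,2)
step 5: (73, 11)  from 1·(53,8) + (20,3)
step 6: (126, 19)  from 1·(73,11) + (53,8)
step 7: (199, 30)  from 1·(126,19) + (73,11)
fundamental: x₁=199, y₁=30  (since 39601 − 44·900 = 1)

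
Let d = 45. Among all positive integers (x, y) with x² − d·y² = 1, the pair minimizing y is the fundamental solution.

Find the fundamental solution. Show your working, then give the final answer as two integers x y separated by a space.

[6; 1,2,2,2,1,12] for √45; ℓ=6 ⇒ convergent index 5
i=0: a=6 ⇒ p=6, q=1
…
i=4: a=2 ⇒ p=114, q=17
i=5: a=1 ⇒ p=161, q=24
→ (161, 24).  Check: 161²=25921, 45·24²=25920, difference 1.

161 24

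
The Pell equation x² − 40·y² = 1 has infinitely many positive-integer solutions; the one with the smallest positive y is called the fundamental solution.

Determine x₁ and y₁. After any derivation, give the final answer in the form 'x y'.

√40 = [6; 3,12, …], period ℓ=2 (even) → k=1
step 0: (6, 1)  from 6·(1,0) + (0,1)
step 1: (19, 3)  from 3·(6,1) + (1,0)
fundamental: x₁=19, y₁=3  (since 361 − 40·9 = 1)

19 3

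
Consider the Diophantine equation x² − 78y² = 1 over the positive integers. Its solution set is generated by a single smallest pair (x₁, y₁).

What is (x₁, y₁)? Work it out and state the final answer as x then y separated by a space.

53 6

d=78: √d = [8; 1,4,1,16] (ℓ=4, even), read p_3/q_3
i=0: a=8 ⇒ p=8, q=1
i=1: a=1 ⇒ p=9, q=1
i=2: a=4 ⇒ p=44, q=5
i=3: a=1 ⇒ p=53, q=6
fundamental: x₁=53, y₁=6  (since 2809 − 78·36 = 1)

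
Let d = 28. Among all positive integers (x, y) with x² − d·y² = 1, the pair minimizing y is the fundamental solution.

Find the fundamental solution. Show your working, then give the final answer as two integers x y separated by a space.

√28 = [5; 3,2,3,10, …], period ℓ=4 (even) → k=3
k=0  a_k=5  p_k/q_k = 5/1
…
k=2  a_k=2  p_k/q_k = 37/7
k=3  a_k=3  p_k/q_k = 127/24
→ (127, 24).  Check: 127²=16129, 28·24²=16128, difference 1.

127 24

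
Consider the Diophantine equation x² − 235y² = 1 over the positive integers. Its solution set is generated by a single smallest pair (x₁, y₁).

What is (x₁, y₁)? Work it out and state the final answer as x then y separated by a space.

[15; 3,30] for √235; ℓ=2 ⇒ convergent index 1
step 0: (15, 1)  from 15·(1,0) + (0,1)
step 1: (46, 3)  from 3·(15,1) + (1,0)
(x₁, y₁) = (46, 3);  46² − 235·3² = 1 ✓

46 3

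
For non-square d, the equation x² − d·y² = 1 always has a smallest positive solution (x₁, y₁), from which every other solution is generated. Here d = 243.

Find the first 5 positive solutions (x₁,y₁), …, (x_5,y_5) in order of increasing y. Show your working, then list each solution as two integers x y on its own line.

√243 → a₀=15, period (1,1,2,3,15,3,2,1,1,30); ℓ=10 even so k=9
k=0  a_k=15  p_k/q_k = 15/1
…
k=5  a_k=15  p_k/q_k = 4053/260
k=6  a_k=3  p_k/q_k = 12424/797
k=7  a_k=2  p_k/q_k = 28901/1854
k=8  a_k=1  p_k/q_k = 41325/2651
k=9  a_k=1  p_k/q_k = 70226/4505
→ (70226, 4505).  Check: 70226²=4931691076, 243·4505²=4931691075, difference 1.
(70226+4505√243)^2 = 9863382151 + 632736260√243
(70226+4505√243)^3 = 1385331749802026 + 88869073185015√243
(70226+4505√243)^4 = 194572614913330773601 + 12481839066348990520√243
(70226+4505√243)^5 = 27328112908421802064005626 + 1753099260457979343330025√243

70226 4505
9863382151 632736260
1385331749802026 88869073185015
194572614913330773601 12481839066348990520
27328112908421802064005626 1753099260457979343330025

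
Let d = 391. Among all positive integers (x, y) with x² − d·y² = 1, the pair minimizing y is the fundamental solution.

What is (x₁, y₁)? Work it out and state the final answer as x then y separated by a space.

√391 → a₀=19, period (1,3,2,2,1,…,3,1,38); ℓ=16 even so k=15
k=0  a_k=19  p_k/q_k = 19/1
k=1  a_k=1  p_k/q_k = 20/1
k=2  a_k=3  p_k/q_k = 79/4
k=3  a_k=2  p_k/q_k = 178/9
k=4  a_k=2  p_k/q_k = 435/22
k=5  a_k=1  p_k/q_k = 613/31
k=6  a_k=1  p_k/q_k = 1048/53
k=7  a_k=2  p_k/q_k = 2709/137
k=8  a_k=19  p_k/q_k = 52519/2656
…
k=10  a_k=1  p_k/q_k = 160266/8105
k=11  a_k=1  p_k/q_k = 268013/13554
k=12  a_k=2  p_k/q_k = 696292/35213
…
k=14  a_k=3  p_k/q_k = 5678083/287153
k=15  a_k=1  p_k/q_k = 7338680/371133
(x₁, y₁) = (7338680, 371133);  7338680² − 391·371133² = 1 ✓

7338680 371133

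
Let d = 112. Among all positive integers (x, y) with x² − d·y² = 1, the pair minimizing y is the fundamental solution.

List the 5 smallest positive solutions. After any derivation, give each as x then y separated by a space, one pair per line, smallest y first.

127 12
32257 3048
8193151 774180
2081028097 196638672
528572943487 49945448508

d=112: √d = [10; 1,1,2,1,1,20] (ℓ=6, even), read p_5/q_5
a_0=10:  p_0=10·1+0=10,  q_0=10·0+1=1
…
a_3=2:  p_3=2·21+11=53,  q_3=2·2+1=5
a_4=1:  p_4=1·53+21=74,  q_4=1·5+2=7
a_5=1:  p_5=1·74+53=127,  q_5=1·7+5=12
fundamental: x₁=127, y₁=12  (since 16129 − 112·144 = 1)
(127+12√112)^2 = 32257 + 3048√112
(127+12√112)^3 = 8193151 + 774180√112
(127+12√112)^4 = 2081028097 + 196638672√112
(127+12√112)^5 = 528572943487 + 49945448508√112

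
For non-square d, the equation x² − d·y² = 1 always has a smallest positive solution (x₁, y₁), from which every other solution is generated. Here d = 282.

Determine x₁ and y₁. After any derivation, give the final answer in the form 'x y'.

2351 140

√282 = [16; 1,3,1,4,1,3,1,32, …], period ℓ=8 (even) → k=7
step 0: (16, 1)  from 16·(1,0) + (0,1)
…
step 6: (1864, 111)  from 3·(487,29) + (403,24)
step 7: (2351, 140)  from 1·(1864,111) + (487,29)
(x₁, y₁) = (2351, 140);  2351² − 282·140² = 1 ✓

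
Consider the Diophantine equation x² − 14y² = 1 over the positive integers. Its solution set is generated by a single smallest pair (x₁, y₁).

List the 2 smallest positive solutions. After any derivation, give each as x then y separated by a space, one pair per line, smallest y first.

[3; 1,2,1,6] for √14; ℓ=4 ⇒ convergent index 3
step 0: (3, 1)  from 3·(1,0) + (0,1)
step 1: (4, 1)  from 1·(3,1) + (1,0)
step 2: (11, 3)  from 2·(4,1) + (3,1)
step 3: (15, 4)  from 1·(11,3) + (4,1)
fundamental: x₁=15, y₁=4  (since 225 − 14·16 = 1)
n=2: (15,4)∘(15,4) = (15·15+14·4·4, 15·4+4·15) = (449,120)

15 4
449 120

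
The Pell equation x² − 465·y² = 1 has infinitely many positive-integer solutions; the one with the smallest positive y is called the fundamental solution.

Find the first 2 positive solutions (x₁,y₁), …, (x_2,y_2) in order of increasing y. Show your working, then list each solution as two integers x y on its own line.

15871 736
503777281 23362112

√465 → a₀=21, period (1,1,3,2,2,2,3,1,1,42); ℓ=10 even so k=9
i=0: a=21 ⇒ p=21, q=1
i=1: a=1 ⇒ p=22, q=1
i=2: a=1 ⇒ p=43, q=2
…
i=6: a=2 ⇒ p=2027, q=94
…
i=8: a=1 ⇒ p=8949, q=415
i=9: a=1 ⇒ p=15871, q=736
(x₁, y₁) = (15871, 736);  15871² − 465·736² = 1 ✓
k=2:  x_2 = 15871·15871+465·736·736 = 503777281,  y_2 = 15871·736+736·15871 = 23362112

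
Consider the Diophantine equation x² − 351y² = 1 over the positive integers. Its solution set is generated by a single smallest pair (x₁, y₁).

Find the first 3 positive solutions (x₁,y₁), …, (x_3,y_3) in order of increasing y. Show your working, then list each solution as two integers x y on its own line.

62425 3332
7793761249 416000200
973051091875225 51937624966668

d=351: √d = [18; 1,2,1,3,2,2,2,3,1,2,1,36] (ℓ=12, even), read p_11/q_11
i=0: a=18 ⇒ p=18, q=1
i=1: a=1 ⇒ p=19, q=1
…
i=4: a=3 ⇒ p=281, q=15
…
i=8: a=3 ⇒ p=12796, q=683
i=9: a=1 ⇒ p=16543, q=883
i=10: a=2 ⇒ p=45882, q=2449
i=11: a=1 ⇒ p=62425, q=3332
fundamental: x₁=62425, y₁=3332  (since 3896880625 − 351·11102224 = 1)
n=2: (62425,3332)∘(62425,3332) = (62425·62425+351·3332·3332, 62425·3332+3332·62425) = (7793761249,416000200)
n=3: (7793761249,416000200)∘(62425,3332) = (62425·7793761249+351·3332·416000200, 62425·416000200+3332·7793761249) = (973051091875225,51937624966668)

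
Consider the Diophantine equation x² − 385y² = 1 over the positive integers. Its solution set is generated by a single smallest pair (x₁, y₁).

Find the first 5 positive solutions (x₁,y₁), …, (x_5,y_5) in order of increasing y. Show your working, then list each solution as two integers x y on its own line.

[19; 1,1,1,1,1,…,1,1,38] for √385; ℓ=16 ⇒ convergent index 15
k=0  a_k=19  p_k/q_k = 19/1
…
k=3  a_k=1  p_k/q_k = 59/3
…
k=5  a_k=1  p_k/q_k = 157/8
k=6  a_k=3  p_k/q_k = 569/29
k=7  a_k=1  p_k/q_k = 726/37
…
k=10  a_k=3  p_k/q_k = 10262/523
…
k=12  a_k=1  p_k/q_k = 23271/1186
k=13  a_k=1  p_k/q_k = 36280/1849
k=14  a_k=1  p_k/q_k = 59551/3035
k=15  a_k=1  p_k/q_k = 95831/4884
fundamental: x₁=95831, y₁=4884  (since 9183580561 − 385·23853456 = 1)
(95831+4884√385)^2 = 18367161121 + 936077208√385
(95831+4884√385)^3 = 3520286834677271 + 179410429834812√385
(95831+4884√385)^4 = 674705215289547953281 + 34386161802063660336√385
(95831+4884√385)^5 = 129315350969305052987065751 + 6590520543127714837483620√385

95831 4884
18367161121 936077208
3520286834677271 179410429834812
674705215289547953281 34386161802063660336
129315350969305052987065751 6590520543127714837483620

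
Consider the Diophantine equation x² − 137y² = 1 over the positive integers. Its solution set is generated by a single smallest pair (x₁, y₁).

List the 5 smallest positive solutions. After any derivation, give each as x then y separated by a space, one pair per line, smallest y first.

√137 → a₀=11, period (1,2,2,1,1,2,2,1,22); ℓ=9 odd so k=17
k=0  a_k=11  p_k/q_k = 11/1
…
k=2  a_k=2  p_k/q_k = 35/3
k=3  a_k=2  p_k/q_k = 82/7
…
k=6  a_k=2  p_k/q_k = 515/44
k=7  a_k=2  p_k/q_k = 1229/105
…
k=12  a_k=2  p_k/q_k = 285899/24426
k=13  a_k=1  p_k/q_k = 408178/34873
…
k=15  a_k=2  p_k/q_k = 1796332/153471
k=16  a_k=2  p_k/q_k = 4286741/366241
k=17  a_k=1  p_k/q_k = 6083073/519712
(x₁, y₁) = (6083073, 519712);  6083073² − 137·519712² = 1 ✓
k=2:  x_2 = 6083073·6083073+137·519712·519712 = 74007554246657,  y_2 = 6083073·519712+519712·6083073 = 6322892069952
k=3:  x_3 = 6083073·74007554246657+137·519712·6322892069952 = 900386710067742990849,  y_3 = 6083073·6322892069952+519712·74007554246657 = 76925228065277725280
k=4:  x_4 = 6083073·900386710067742990849+137·519712·76925228065277725280 = 10954236171143757109591351297,  y_4 = 6083073·76925228065277725280+519712·900386710067742990849 = 935883555725460013412300928
k=5:  x_5 = 6083073·10954236171143757109591351297+137·519712·935883555725460013412300928 = 133270836576615035597116312473600513,  y_5 = 6083073·935883555725460013412300928+519712·10954236171143757109591351297 = 11386095977955005515107946008258208

6083073 519712
74007554246657 6322892069952
900386710067742990849 76925228065277725280
10954236171143757109591351297 935883555725460013412300928
133270836576615035597116312473600513 11386095977955005515107946008258208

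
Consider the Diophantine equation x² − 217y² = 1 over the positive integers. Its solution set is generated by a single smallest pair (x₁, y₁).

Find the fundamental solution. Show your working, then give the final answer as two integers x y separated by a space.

3844063 260952

[14; 1,2,1,2,1,…,2,1,28] for √217; ℓ=16 ⇒ convergent index 15
i=0: a=14 ⇒ p=14, q=1
i=1: a=1 ⇒ p=15, q=1
…
i=4: a=2 ⇒ p=162, q=11
…
i=6: a=1 ⇒ p=383, q=26
…
i=9: a=9 ⇒ p=139163, q=9447
…
i=12: a=2 ⇒ p=740980, q=50301
i=13: a=1 ⇒ p=1034361, q=70217
i=14: a=2 ⇒ p=2809702, q=190735
i=15: a=1 ⇒ p=3844063, q=260952
fundamental: x₁=3844063, y₁=260952  (since 14776820347969 − 217·68095946304 = 1)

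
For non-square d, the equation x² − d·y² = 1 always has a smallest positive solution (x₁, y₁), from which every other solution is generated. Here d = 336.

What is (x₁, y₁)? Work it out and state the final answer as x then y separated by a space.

[18; 3,36] for √336; ℓ=2 ⇒ convergent index 1
a_0=18:  p_0=18·1+0=18,  q_0=18·0+1=1
a_1=3:  p_1=3·18+1=55,  q_1=3·1+0=3
→ (55, 3).  Check: 55²=3025, 336·3²=3024, difference 1.

55 3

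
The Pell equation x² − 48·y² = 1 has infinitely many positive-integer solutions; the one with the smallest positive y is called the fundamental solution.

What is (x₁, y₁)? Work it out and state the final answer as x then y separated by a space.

√48 → a₀=6, period (1,12); ℓ=2 even so k=1
i=0: a=6 ⇒ p=6, q=1
i=1: a=1 ⇒ p=7, q=1
fundamental: x₁=7, y₁=1  (since 49 − 48·1 = 1)

7 1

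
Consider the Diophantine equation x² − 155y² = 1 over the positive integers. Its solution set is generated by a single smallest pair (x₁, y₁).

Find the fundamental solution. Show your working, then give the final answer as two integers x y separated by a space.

249 20

√155 → a₀=12, period (2,4,2,24); ℓ=4 even so k=3
k=0  a_k=12  p_k/q_k = 12/1
k=1  a_k=2  p_k/q_k = 25/2
k=2  a_k=4  p_k/q_k = 112/9
k=3  a_k=2  p_k/q_k = 249/20
fundamental: x₁=249, y₁=20  (since 62001 − 155·400 = 1)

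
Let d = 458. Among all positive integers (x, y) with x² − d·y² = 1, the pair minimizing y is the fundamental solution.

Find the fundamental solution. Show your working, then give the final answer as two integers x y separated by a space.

√458 → a₀=21, period (2,2,42); ℓ=3 odd so k=5
k=0  a_k=21  p_k/q_k = 21/1
k=1  a_k=2  p_k/q_k = 43/2
k=2  a_k=2  p_k/q_k = 107/5
…
k=4  a_k=2  p_k/q_k = 9181/429
k=5  a_k=2  p_k/q_k = 22899/1070
fundamental: x₁=22899, y₁=1070  (since 524364201 − 458·1144900 = 1)

22899 1070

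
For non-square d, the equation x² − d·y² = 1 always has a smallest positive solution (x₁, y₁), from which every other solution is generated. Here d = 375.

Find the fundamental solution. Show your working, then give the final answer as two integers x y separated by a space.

15124 781

[19; 2,1,2,1,5,1,2,1,2,38] for √375; ℓ=10 ⇒ convergent index 9
step 0: (19, 1)  from 19·(1,0) + (0,1)
…
step 8: (5519, 285)  from 1·(4086,211) + (1433,74)
step 9: (15124, 781)  from 2·(5519,285) + (4086,211)
(x₁, y₁) = (15124, 781);  15124² − 375·781² = 1 ✓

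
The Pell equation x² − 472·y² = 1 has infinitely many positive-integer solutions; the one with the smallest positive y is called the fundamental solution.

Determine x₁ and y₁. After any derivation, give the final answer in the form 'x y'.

306917 14127

d=472: √d = [21; 1,2,1,1,1,…,2,1,42] (ℓ=14, even), read p_13/q_13
step 0: (21, 1)  from 21·(1,0) + (0,1)
…
step 5: (239, 11)  from 1·(152,7) + (87,4)
…
step 9: (30003, 1381)  from 1·(24224,1115) + (5779,266)
…
step 12: (222687, 10250)  from 2·(84230,3877) + (54227,2496)
step 13: (306917, 14127)  from 1·(222687,10250) + (84230,3877)
fundamental: x₁=306917, y₁=14127  (since 94198044889 − 472·199572129 = 1)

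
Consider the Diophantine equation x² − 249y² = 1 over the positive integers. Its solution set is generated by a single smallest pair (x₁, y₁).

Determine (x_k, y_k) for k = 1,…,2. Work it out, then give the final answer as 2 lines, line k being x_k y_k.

8553815 542076
146335502108449 9273635639880

√249 = [15; 1,3,1,1,5,…,3,1,30, …], period ℓ=16 (even) → k=15
step 0: (15, 1)  from 15·(1,0) + (0,1)
step 1: (16, 1)  from 1·(15,1) + (1,0)
…
step 3: (79, 5)  from 1·(63,4) + (16,1)
…
step 6: (931, 59)  from 1·(789,50) + (142,9)
…
step 8: (36751, 2329)  from 10·(3582,227) + (931,59)
step 9: (113835, 7214)  from 3·(36751,2329) + (3582,227)
…
step 11: (866765, 54929)  from 5·(150586,9543) + (113835,7214)
…
step 13: (1884116, 119401)  from 1·(1017351,64472) + (866765,54929)
step 14: (6669699, 422675)  from 3·(1884116,119401) + (1017351,64472)
step 15: (8553815, 542076)  from 1·(6669699,422675) + (1884116,119401)
→ (8553815, 542076).  Check: 8553815²=73167751054225, 249·542076²=73167751054224, difference 1.
(x_2, y_2) = (8553815·8553815 + 249·542076·542076, 8553815·542076 + 542076·8553815) = (146335502108449, 9273635639880)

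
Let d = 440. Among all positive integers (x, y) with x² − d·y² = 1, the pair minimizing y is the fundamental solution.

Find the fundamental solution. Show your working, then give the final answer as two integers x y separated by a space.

21 1

d=440: √d = [20; 1,40] (ℓ=2, even), read p_1/q_1
a_0=20:  p_0=20·1+0=20,  q_0=20·0+1=1
a_1=1:  p_1=1·20+1=21,  q_1=1·1+0=1
(x₁, y₁) = (21, 1);  21² − 440·1² = 1 ✓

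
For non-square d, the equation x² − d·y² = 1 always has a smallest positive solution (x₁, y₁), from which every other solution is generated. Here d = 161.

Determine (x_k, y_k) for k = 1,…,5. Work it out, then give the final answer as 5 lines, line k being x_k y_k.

d=161: √d = [12; 1,2,4,1,2,1,4,2,1,24] (ℓ=10, even), read p_9/q_9
i=0: a=12 ⇒ p=12, q=1
i=1: a=1 ⇒ p=13, q=1
i=2: a=2 ⇒ p=38, q=3
…
i=4: a=1 ⇒ p=203, q=16
i=5: a=2 ⇒ p=571, q=45
…
i=7: a=4 ⇒ p=3667, q=289
i=8: a=2 ⇒ p=8108, q=639
i=9: a=1 ⇒ p=11775, q=928
→ (11775, 928).  Check: 11775²=138650625, 161·928²=138650624, difference 1.
(11775+928√161)^2 = 277301249 + 21854400√161
(11775+928√161)^3 = 6530444402175 + 514671119072√161
(11775+928√161)^4 = 153791965393920001 + 12120504832291200√161
(11775+928√161)^5 = 3621800778496371621375 + 285437888285786640928√161

11775 928
277301249 21854400
6530444402175 514671119072
153791965393920001 12120504832291200
3621800778496371621375 285437888285786640928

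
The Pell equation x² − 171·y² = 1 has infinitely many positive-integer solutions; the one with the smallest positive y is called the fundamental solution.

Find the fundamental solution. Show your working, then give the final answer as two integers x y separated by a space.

d=171: √d = [13; 13,26] (ℓ=2, even), read p_1/q_1
step 0: (13, 1)  from 13·(1,0) + (0,1)
step 1: (170, 13)  from 13·(13,1) + (1,0)
(x₁, y₁) = (170, 13);  170² − 171·13² = 1 ✓

170 13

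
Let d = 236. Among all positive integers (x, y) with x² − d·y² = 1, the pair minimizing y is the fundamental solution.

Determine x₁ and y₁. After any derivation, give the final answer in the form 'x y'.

561799 36570

[15; 2,1,3,5,1,6,1,5,3,1,2,30] for √236; ℓ=12 ⇒ convergent index 11
a_0=15:  p_0=15·1+0=15,  q_0=15·0+1=1
a_1=2:  p_1=2·15+1=31,  q_1=2·1+0=2
a_2=1:  p_2=1·31+15=46,  q_2=1·2+1=3
a_3=3:  p_3=3·46+31=169,  q_3=3·3+2=11
a_4=5:  p_4=5·169+46=891,  q_4=5·11+3=58
a_5=1:  p_5=1·891+169=1060,  q_5=1·58+11=69
a_6=6:  p_6=6·1060+891=7251,  q_6=6·69+58=472
…
a_8=5:  p_8=5·8311+7251=48806,  q_8=5·541+472=3177
a_9=3:  p_9=3·48806+8311=154729,  q_9=3·3177+541=10072
a_10=1:  p_10=1·154729+48806=203535,  q_10=1·10072+3177=13249
a_11=2:  p_11=2·203535+154729=561799,  q_11=2·13249+10072=36570
→ (561799, 36570).  Check: 561799²=315618116401, 236·36570²=315618116400, difference 1.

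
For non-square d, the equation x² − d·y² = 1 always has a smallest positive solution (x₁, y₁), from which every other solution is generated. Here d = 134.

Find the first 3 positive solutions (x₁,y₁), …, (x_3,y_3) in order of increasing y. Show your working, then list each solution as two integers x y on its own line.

d=134: √d = [11; 1,1,2,1,3,…,1,1,22] (ℓ=14, even), read p_13/q_13
i=0: a=11 ⇒ p=11, q=1
i=1: a=1 ⇒ p=12, q=1
…
i=6: a=1 ⇒ p=382, q=33
…
i=10: a=1 ⇒ p=22133, q=1912
…
i=12: a=1 ⇒ p=84029, q=7259
i=13: a=1 ⇒ p=145925, q=12606
→ (145925, 12606).  Check: 145925²=21294105625, 134·12606²=21294105624, difference 1.
n=2: (145925,12606)∘(145925,12606) = (145925·145925+134·12606·12606, 145925·12606+12606·145925) = (42588211249,3679061100)
n=3: (42588211249,3679061100)∘(145925,12606) = (145925·42588211249+134·12606·3679061100, 145925·3679061100+12606·42588211249) = (12429369452874725,1073733982022394)

145925 12606
42588211249 3679061100
12429369452874725 1073733982022394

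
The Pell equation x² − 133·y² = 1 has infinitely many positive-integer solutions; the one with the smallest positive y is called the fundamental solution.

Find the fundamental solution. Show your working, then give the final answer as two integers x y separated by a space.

d=133: √d = [11; 1,1,7,5,1,…,1,1,22] (ℓ=16, even), read p_15/q_15
k=0  a_k=11  p_k/q_k = 11/1
…
k=2  a_k=1  p_k/q_k = 23/2
k=3  a_k=7  p_k/q_k = 173/15
k=4  a_k=5  p_k/q_k = 888/77
…
k=10  a_k=1  p_k/q_k = 18948/1643
k=11  a_k=1  p_k/q_k = 29927/2595
…
k=13  a_k=7  p_k/q_k = 1210008/104921
k=14  a_k=1  p_k/q_k = 1378591/119539
k=15  a_k=1  p_k/q_k = 2588599/224460
(x₁, y₁) = (2588599, 224460);  2588599² − 133·224460² = 1 ✓

2588599 224460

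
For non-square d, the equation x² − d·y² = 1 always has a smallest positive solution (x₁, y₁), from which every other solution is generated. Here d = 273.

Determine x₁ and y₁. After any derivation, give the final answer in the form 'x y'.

√273 → a₀=16, period (1,1,10,1,1,32); ℓ=6 even so k=5
a_0=16:  p_0=16·1+0=16,  q_0=16·0+1=1
a_1=1:  p_1=1·16+1=17,  q_1=1·1+0=1
a_2=1:  p_2=1·17+16=33,  q_2=1·1+1=2
…
a_4=1:  p_4=1·347+33=380,  q_4=1·21+2=23
a_5=1:  p_5=1·380+347=727,  q_5=1·23+21=44
fundamental: x₁=727, y₁=44  (since 528529 − 273·1936 = 1)

727 44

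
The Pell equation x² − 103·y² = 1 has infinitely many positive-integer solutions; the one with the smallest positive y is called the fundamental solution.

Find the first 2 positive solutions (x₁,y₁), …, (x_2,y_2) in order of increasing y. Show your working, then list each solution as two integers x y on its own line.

√103 → a₀=10, period (6,1,2,1,1,9,1,1,2,1,6,20); ℓ=12 even so k=11
i=0: a=10 ⇒ p=10, q=1
…
i=2: a=1 ⇒ p=71, q=7
…
i=5: a=1 ⇒ p=477, q=47
…
i=8: a=1 ⇒ p=9611, q=947
…
i=10: a=1 ⇒ p=33877, q=3338
i=11: a=6 ⇒ p=227528, q=22419
→ (227528, 22419).  Check: 227528²=51768990784, 103·22419²=51768990783, difference 1.
n=2: (227528,22419)∘(227528,22419) = (227528·227528+103·22419·22419, 227528·22419+22419·227528) = (103537981567,10201900464)

227528 22419
103537981567 10201900464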